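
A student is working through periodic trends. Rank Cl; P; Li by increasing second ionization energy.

P, Cl, Li

The second ionization energy removes an electron from the +1 ion. For each element: Cl⁺ still has 6 valence electrons; P⁺ still has 4 valence electrons; Li⁺ is the bare [He] core.
Pulling an electron out of a noble-gas core costs far more than removing a remaining valence electron, so Li sits at the high end of IE_2.
Valence configurations: Cl⁺ [Ne]3s²3p⁴, P⁺ [Ne]3s²3p².
The numbers (kJ/mol): Cl 2298, P 1907, Li 7298.
Hence IE_2: P < Cl < Li.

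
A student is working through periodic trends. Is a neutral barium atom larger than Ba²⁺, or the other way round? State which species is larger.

Ba

Forming Ba²⁺ removes 2 electrons from Ba. Fewer electrons for the same nuclear charge means less shielding and a higher Z_eff on the remaining electrons, and for main-group metals the entire outer shell is lost.
A cation is smaller than its parent atom: Ba²⁺ < Ba.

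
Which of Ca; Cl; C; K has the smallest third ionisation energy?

The third ionization energy removes an electron from the +2 ion. For each element: Ca²⁺ is the bare [Ar] core; Cl²⁺ still has 5 valence electrons; C²⁺ still has 2 valence electrons; K²⁺ is already 1 electron into the core.
Usually core removal costs more than valence removal, but here the competition is close: a tightly held n=2 valence electron can cost more to remove than an n=3 core electron, so the actual values have to decide it.
Valence configurations: Cl²⁺ [Ne]3s²3p³, C²⁺ [He]2s².
The numbers (kJ/mol): Ca 4912, Cl 3822, C 4620, K 4420.
Hence IE_3: Cl < K < C < Ca.

Cl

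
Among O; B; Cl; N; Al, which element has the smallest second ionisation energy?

Al

After 1 electron has been removed, what remains? O⁺ still has 5 valence electrons; B⁺ still has 2 valence electrons; Cl⁺ still has 6 valence electrons; N⁺ still has 4 valence electrons; Al⁺ still has 2 valence electrons.
All are still removing valence electrons, so compare the +1 ions as you would atoms: IE_2 generally rises across a period (higher Z_eff) and falls down a group (larger shell), subject to the usual subshell exceptions.
Valence configurations: O⁺ [He]2s²2p³, B⁺ [He]2s², Cl⁺ [Ne]3s²3p⁴, N⁺ [He]2s²2p², Al⁺ [Ne]3s².
Tabulated IE_2 (kJ/mol): O 3388, B 2427, Cl 2298, N 2856, Al 1817.
Putting it together, IE_2: Al < Cl < B < N < O.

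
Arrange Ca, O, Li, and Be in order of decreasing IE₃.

Be > Li > O > Ca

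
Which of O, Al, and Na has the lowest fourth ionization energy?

IE_4 is the cost of taking one more electron from the +3 cation: O³⁺ still has 3 valence electrons; Al³⁺ is the bare [Ne] core; Na³⁺ is already 2 electrons into the core.
Core electrons are held far more tightly than valence electrons, so Na and Al top the IE_4 order.
The numbers (kJ/mol): O 7469, Al 11577, Na 9543.
Putting it together, IE_4: O < Na < Al.

O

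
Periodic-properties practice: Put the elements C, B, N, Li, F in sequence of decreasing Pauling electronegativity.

F, N, C, B, Li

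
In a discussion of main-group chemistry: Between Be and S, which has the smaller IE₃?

IE_3 is the cost of taking one more electron from the +2 cation: Be²⁺ is the bare [He] core; S²⁺ still has 4 valence electrons.
Pulling an electron out of a noble-gas core costs far more than removing a remaining valence electron, so Be sits at the high end of IE_3.
Approximate IE_3 values (kJ/mol): Be 14849, S 3357.
Putting it together, IE_3: S < Be.

S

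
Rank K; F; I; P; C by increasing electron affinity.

K, P, C, I, F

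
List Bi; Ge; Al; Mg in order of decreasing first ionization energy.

Ge, Mg, Bi, Al

Mg is in period 3, group 2; Al is in period 3, group 13; Ge is in period 4, group 14; Bi is in period 6, group 15.
Across a period the outer electron is held more tightly (higher IE₁); down a group it sits in a higher shell, more shielded, and comes off more easily.
Here both period and group differ, so the two effects have to be weighed against each other.
Bi > Al: period and group pull opposite ways; the across-period shift dominates (703 vs 578 kJ/mol).
Mg > Bi: the two effects oppose for this pair; the down-group effect wins (738 vs 703 kJ/mol).
Ge > Mg: period and group pull opposite ways; the across-period shift dominates (762 vs 738 kJ/mol).
Note the exception: Mg has a higher first ionization energy than Al, contrary to the simple trend — Al's single 3p electron is easier to remove than one from Mg's filled 3s².
Tabulated first ionization energy (kJ/mol): Mg 738, Al 578, Ge 762, Bi 703.
So from highest to lowest: Ge > Mg > Bi > Al.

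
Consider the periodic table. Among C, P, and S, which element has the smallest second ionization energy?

P

After 1 electron has been removed, what remains? C⁺ still has 3 valence electrons; P⁺ still has 4 valence electrons; S⁺ still has 5 valence electrons.
All are still removing valence electrons, so compare the +1 ions as you would atoms: IE_2 generally rises across a period (higher Z_eff) and falls down a group (larger shell), subject to the usual subshell exceptions.
Valence configurations: C⁺ [He]2s²2p¹, P⁺ [Ne]3s²3p², S⁺ [Ne]3s²3p³.
Approximate IE_2 values (kJ/mol): C 2353, P 1907, S 2252.
So the second ionization energies run P < S < C.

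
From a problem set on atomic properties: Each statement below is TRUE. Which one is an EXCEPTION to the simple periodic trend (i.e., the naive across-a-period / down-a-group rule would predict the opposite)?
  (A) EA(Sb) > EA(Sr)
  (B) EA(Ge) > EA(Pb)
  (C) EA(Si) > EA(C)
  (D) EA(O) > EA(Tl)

(C)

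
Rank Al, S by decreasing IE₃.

S > Al

IE_3 is the cost of taking one more electron from the +2 cation: Al²⁺ still has 1 valence electron; S²⁺ still has 4 valence electrons.
All are still removing valence electrons, so compare the +2 ions as you would atoms: IE_3 generally rises across a period (higher Z_eff) and falls down a group (larger shell), subject to the usual subshell exceptions.
Valence configurations: Al²⁺ [Ne]3s¹, S²⁺ [Ne]3s²3p².
Approximate IE_3 values (kJ/mol): Al 2745, S 3357.
So the third ionization energies run Al < S.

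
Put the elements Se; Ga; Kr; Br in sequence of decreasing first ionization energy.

Kr, Br, Se, Ga

Across a period the outer electron is held more tightly (higher IE₁); down a group it sits in a higher shell, more shielded, and comes off more easily.
All lie in period 4, so first ionization energy increases left to right.
So from highest to lowest: Kr > Br > Se > Ga.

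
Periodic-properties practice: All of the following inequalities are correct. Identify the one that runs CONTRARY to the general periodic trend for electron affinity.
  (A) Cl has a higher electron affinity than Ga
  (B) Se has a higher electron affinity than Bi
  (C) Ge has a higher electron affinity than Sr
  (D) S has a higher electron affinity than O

The general trend: electron affinity increases across a period and decreases down a group.
(A) Cl (period 3, group 17) vs Ga (period 4, group 13): the stated order agrees with the simple trend.
(B) Se (period 4, group 16) vs Bi (period 6, group 15): the stated order agrees with the simple trend.
(C) Ge (period 4, group 14) vs Sr (period 5, group 2): the stated order agrees with the simple trend.
(D) S (period 3, group 16) vs O (period 2, group 16): the stated order contradicts the simple trend.
The exception is (D): the compact 2p subshell of O repels the added electron more than S's larger 3p does.

(D)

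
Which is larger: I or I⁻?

I⁻

Forming I⁻ adds 1 electron to I. More electron–electron repulsion in the same shell, with unchanged nuclear charge, lets the cloud expand.
An anion is larger than its parent atom: I⁻ > I.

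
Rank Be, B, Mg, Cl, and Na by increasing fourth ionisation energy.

Cl, Na, Mg, Be, B

The fourth ionization energy removes an electron from the +3 ion. For each element: Be³⁺ is already 1 electron into the core; B³⁺ is the bare [He] core; Mg³⁺ is already 1 electron into the core; Cl³⁺ still has 4 valence electrons; Na³⁺ is already 2 electrons into the core.
Breaking into a closed-shell core is much more expensive than removing a leftover valence electron — Na, Mg, Be and B have the largest IE_4 here.
Tabulated IE_4 (kJ/mol): Be 21007, B 25026, Mg 10543, Cl 5159, Na 9543.
Overall IE_4 order: Cl < Na < Mg < Be < B.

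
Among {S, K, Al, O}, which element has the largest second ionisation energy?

Consider each +1 ion: S⁺ still has 5 valence electrons; K⁺ is the bare [Ar] core; Al⁺ still has 2 valence electrons; O⁺ still has 5 valence electrons.
Usually core removal costs more than valence removal, but here the competition is close: a tightly held n=2 valence electron can cost more to remove than an n=3 core electron, so the actual values have to decide it.
Valence configurations: S⁺ [Ne]3s²3p³, Al⁺ [Ne]3s², O⁺ [He]2s²2p³.
The numbers (kJ/mol): S 2252, K 3052, Al 1817, O 3388.
Overall IE_2 order: Al < S < K < O.

O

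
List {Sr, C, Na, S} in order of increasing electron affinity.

C is in period 2, group 14; Na is in period 3, group 1; S is in period 3, group 16; Sr is in period 5, group 2.
Atoms with high Z_eff and room in the valence shell (especially the halogens) have the most exothermic electron affinities.
Here both period and group differ, so the two effects have to be weighed against each other.
Na > Sr: period and group pull opposite ways; the down-group shift dominates (53 vs 5 kJ/mol).
C > Na: both effects reinforce here, so C is clearly the higher of the two.
S > C: period and group pull opposite ways; the across-period shift dominates (200 vs 122 kJ/mol).
Approximate values (kJ/mol): C 122, Na 53, S 200, Sr 5.
So from lowest to highest: Sr < Na < C < S.

Sr < Na < C < S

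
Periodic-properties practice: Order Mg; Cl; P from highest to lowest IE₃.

Mg > Cl > P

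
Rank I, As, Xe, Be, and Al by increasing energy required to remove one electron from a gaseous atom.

Al, Be, As, I, Xe

Be is in period 2, group 2; Al is in period 3, group 13; As is in period 4, group 15; I is in period 5, group 17; Xe is in period 5, group 18.
First ionization energy rises across a period (greater Z_eff holds electrons more tightly) and falls down a group (valence electrons are farther from the nucleus).
These span different periods and groups, so the two trends combine.
Be > Al: the two effects oppose for this pair; the down-group effect wins (900 vs 578 kJ/mol).
As > Be: period and group pull opposite ways; the across-period shift dominates (947 vs 900 kJ/mol).
I > As: the two effects oppose for this pair; the across-period effect wins (1008 vs 947 kJ/mol).
Xe > I: both are in period 5; the period trend gives Xe the larger value.
Approximate values (kJ/mol): Be 900, Al 578, As 947, I 1008, Xe 1170.
So from lowest to highest: Al < Be < As < I < Xe.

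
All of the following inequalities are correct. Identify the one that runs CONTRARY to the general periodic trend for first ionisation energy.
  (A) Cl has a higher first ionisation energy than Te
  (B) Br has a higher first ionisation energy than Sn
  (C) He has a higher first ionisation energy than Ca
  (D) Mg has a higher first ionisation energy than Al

The general trend: first ionisation energy increases across a period and decreases down a group.
(A) Cl (period 3, group 17) vs Te (period 5, group 16): the stated order agrees with the simple trend.
(B) Br (period 4, group 17) vs Sn (period 5, group 14): the stated order agrees with the simple trend.
(C) He (period 1, group 18) vs Ca (period 4, group 2): the stated order agrees with the simple trend.
(D) Mg (period 3, group 2) vs Al (period 3, group 13): the stated order contradicts the simple trend.
The exception is (D): Al's single 3p electron is easier to remove than one from Mg's filled 3s².

(D)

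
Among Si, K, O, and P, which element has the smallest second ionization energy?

Si

IE_2 is the cost of taking one more electron from the +1 cation: Si⁺ still has 3 valence electrons; K⁺ is the bare [Ar] core; O⁺ still has 5 valence electrons; P⁺ still has 4 valence electrons.
Usually core removal costs more than valence removal, but here the competition is close: a tightly held n=2 valence electron can cost more to remove than an n=3 core electron, so the actual values have to decide it.
Valence configurations: Si⁺ [Ne]3s²3p¹, O⁺ [He]2s²2p³, P⁺ [Ne]3s²3p².
Approximate IE_2 values (kJ/mol): Si 1577, K 3052, O 3388, P 1907.
Hence IE_2: Si < P < K < O.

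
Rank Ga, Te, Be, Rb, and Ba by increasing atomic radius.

Be < Ga < Te < Ba < Rb

Be is in period 2, group 2; Ga is in period 4, group 13; Rb is in period 5, group 1; Te is in period 5, group 16; Ba is in period 6, group 2.
Moving right in a period, electrons are added to the same shell under a stronger nuclear pull, so atoms get smaller; moving down, a new shell is opened and atoms get larger.
Here both period and group differ, so the two effects have to be weighed against each other.
Ga > Be: the two effects oppose for this pair; the down-group effect wins (124 vs 102 pm).
Te > Ga: period and group pull opposite ways; the down-group shift dominates (136 vs 124 pm).
Ba > Te: both effects reinforce here, so Ba is clearly the larger of the two.
Rb > Ba: period and group pull opposite ways; the across-period shift dominates (210 vs 196 pm).
For reference (pm): Be 102, Ga 124, Rb 210, Te 136, Ba 196.
So from smallest to largest: Be < Ga < Te < Ba < Rb.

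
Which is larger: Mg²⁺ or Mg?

Forming Mg²⁺ removes 2 electrons from Mg. Fewer electrons for the same nuclear charge means less shielding and a higher Z_eff on the remaining electrons, and for main-group metals the entire outer shell is lost.
A cation is smaller than its parent atom: Mg²⁺ < Mg.

Mg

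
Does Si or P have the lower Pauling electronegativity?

Si is in period 3, group 14; P is in period 3, group 15.
Smaller atoms with higher effective nuclear charge are more electronegative.
All lie in period 3, so electronegativity increases left to right.
So Si has the lower Pauling electronegativity (Si < P).

Si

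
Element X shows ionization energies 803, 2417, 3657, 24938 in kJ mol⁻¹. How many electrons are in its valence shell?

Look for the largest jump between consecutive ionization energies: IE4/IE3 ≈ 6.8, far larger than any earlier ratio.
That jump marks the point where a core electron is being removed. So the atom has 3 valence electrons.

3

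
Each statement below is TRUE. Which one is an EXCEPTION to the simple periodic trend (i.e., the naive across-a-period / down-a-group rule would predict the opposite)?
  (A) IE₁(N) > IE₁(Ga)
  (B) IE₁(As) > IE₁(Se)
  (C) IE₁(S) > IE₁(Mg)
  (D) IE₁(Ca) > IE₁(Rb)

The general trend: IE₁ increases across a period and decreases down a group.
(A) N (period 2, group 15) vs Ga (period 4, group 13): the stated order agrees with the simple trend.
(B) As (period 4, group 15) vs Se (period 4, group 16): the stated order contradicts the simple trend.
(C) S (period 3, group 16) vs Mg (period 3, group 2): the stated order agrees with the simple trend.
(D) Ca (period 4, group 2) vs Rb (period 5, group 1): the stated order agrees with the simple trend.
The exception is (B): Se (4p⁴) ionizes more easily than half-filled As (4p³).

(B)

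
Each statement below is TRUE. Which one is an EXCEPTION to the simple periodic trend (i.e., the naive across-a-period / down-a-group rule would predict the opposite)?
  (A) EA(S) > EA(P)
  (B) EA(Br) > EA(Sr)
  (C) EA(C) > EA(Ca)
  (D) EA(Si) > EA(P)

The general trend: electron affinity increases across a period and decreases down a group.
(A) S (period 3, group 16) vs P (period 3, group 15): the stated order agrees with the simple trend.
(B) Br (period 4, group 17) vs Sr (period 5, group 2): the stated order agrees with the simple trend.
(C) C (period 2, group 14) vs Ca (period 4, group 2): the stated order agrees with the simple trend.
(D) Si (period 3, group 14) vs P (period 3, group 15): the stated order contradicts the simple trend.
The exception is (D): adding an electron to P's half-filled 3p³ is unfavourable, so Si (3p²) has the more exothermic EA.

(D)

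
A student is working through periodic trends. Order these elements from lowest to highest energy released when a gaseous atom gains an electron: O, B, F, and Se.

B < O < Se < F

B is in period 2, group 13; O is in period 2, group 16; F is in period 2, group 17; Se is in period 4, group 16.
Adding an electron releases more energy for atoms nearer the top right (short of the noble gases).
Neither a single period nor a single group — weigh both effects.
O > B: O lies to the right of B in period 2, so the across-period effect alone puts O higher.
Se > O: this pair runs against the simple trend — see the exception note.
F > Se: relative to Se, both the across-period and down-group shifts push F's electron affinity up.
Note the exception: Se has a higher electron affinity than O, contrary to the simple trend — O's compact 2p subshell gives strong electron–electron repulsion on the added electron.
Tabulated electron affinity (kJ/mol): B 27, O 141, F 328, Se 195.
So from lowest to highest: B < O < Se < F.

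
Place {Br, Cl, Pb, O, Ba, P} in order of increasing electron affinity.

O is in period 2, group 16; P is in period 3, group 15; Cl is in period 3, group 17; Br is in period 4, group 17; Ba is in period 6, group 2; Pb is in period 6, group 14.
Atoms with high Z_eff and room in the valence shell (especially the halogens) have the most exothermic electron affinities.
Here both period and group differ, so the two effects have to be weighed against each other.
Pb > Ba: both are in period 6; the period trend gives Pb the larger value.
P > Pb: relative to Pb, both the across-period and down-group shifts push P's electron affinity up.
O > P: relative to P, both the across-period and down-group shifts push O's electron affinity up.
Br > O: the two effects oppose for this pair; the across-period effect wins (325 vs 141 kJ/mol).
Cl > Br: Cl sits above Br in group 17, so the down-group effect alone puts Cl higher.
Approximate values (kJ/mol): O 141, P 72, Cl 349, Br 325, Ba 14, Pb 35.
So from lowest to highest: Ba < Pb < P < O < Br < Cl.

Ba < Pb < P < O < Br < Cl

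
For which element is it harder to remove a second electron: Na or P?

Na

The second ionization energy removes an electron from the +1 ion. For each element: Na⁺ is the bare [Ne] core; P⁺ still has 4 valence electrons.
Breaking into a closed-shell core is much more expensive than removing a leftover valence electron — Na has the largest IE_2 here.
The numbers (kJ/mol): Na 4562, P 1907.
Overall IE_2 order: P < Na.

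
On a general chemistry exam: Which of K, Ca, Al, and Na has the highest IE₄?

Al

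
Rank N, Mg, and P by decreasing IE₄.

Consider each +3 ion: N³⁺ still has 2 valence electrons; Mg³⁺ is already 1 electron into the core; P³⁺ still has 2 valence electrons.
Breaking into a closed-shell core is much more expensive than removing a leftover valence electron — Mg has the largest IE_4 here.
Valence configurations: N³⁺ [He]2s², P³⁺ [Ne]3s².
Approximate IE_4 values (kJ/mol): N 7475, Mg 10543, P 4964.
So the fourth ionization energies run P < N < Mg.

Mg > N > P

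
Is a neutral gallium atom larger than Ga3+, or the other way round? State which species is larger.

Forming Ga3+ removes 3 electrons from Ga. Fewer electrons for the same nuclear charge means less shielding and a higher Z_eff on the remaining electrons, and for main-group metals the entire outer shell is lost.
A cation is smaller than its parent atom: Ga3+ < Ga.

Ga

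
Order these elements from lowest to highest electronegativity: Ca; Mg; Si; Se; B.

B is in period 2, group 13; Mg is in period 3, group 2; Si is in period 3, group 14; Ca is in period 4, group 2; Se is in period 4, group 16.
Atoms toward the upper right of the periodic table pull bonding electrons most strongly.
Here both period and group differ, so the two effects have to be weighed against each other.
Mg > Ca: Mg sits above Ca in group 2, so the down-group effect alone puts Mg higher.
Si > Mg: Si lies to the right of Mg in period 3, so the across-period effect alone puts Si higher.
B > Si: period and group pull opposite ways; the down-group shift dominates (2.04 vs 1.90).
Se > B: period and group pull opposite ways; the across-period shift dominates (2.55 vs 2.04).
Approximate values (Pauling): B 2.04, Mg 1.31, Si 1.90, Ca 1.00, Se 2.55.
So from lowest to highest: Ca < Mg < Si < B < Se.

Ca, Mg, Si, B, Se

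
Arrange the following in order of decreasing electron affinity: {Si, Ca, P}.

Si, P, Ca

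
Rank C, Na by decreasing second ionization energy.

Na > C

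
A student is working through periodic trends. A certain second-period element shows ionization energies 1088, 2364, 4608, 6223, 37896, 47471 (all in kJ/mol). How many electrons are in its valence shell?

4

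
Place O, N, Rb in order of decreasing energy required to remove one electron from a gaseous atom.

N, O, Rb

N is in period 2, group 15; O is in period 2, group 16; Rb is in period 5, group 1.
Removing the outermost electron gets harder across a period and easier down a group.
Neither a single period nor a single group — weigh both effects.
O > Rb: both effects reinforce here, so O is clearly the higher of the two.
N > O: this pair runs against the simple trend — see the exception note.
Note the exception: N has a higher first ionization energy than O, contrary to the simple trend — pairing an electron in O's 2p⁴ costs repulsion energy, so O ionizes more easily than half-filled N (2p³).
Approximate values (kJ/mol): N 1402, O 1314, Rb 403.
So from highest to lowest: N > O > Rb.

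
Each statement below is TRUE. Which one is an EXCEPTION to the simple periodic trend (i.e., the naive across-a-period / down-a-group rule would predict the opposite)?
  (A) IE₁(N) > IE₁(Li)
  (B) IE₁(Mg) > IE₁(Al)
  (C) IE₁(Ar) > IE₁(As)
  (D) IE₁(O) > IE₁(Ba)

(B)

The general trend: IE₁ increases across a period and decreases down a group.
(A) N (period 2, group 15) vs Li (period 2, group 1): the stated order agrees with the simple trend.
(B) Mg (period 3, group 2) vs Al (period 3, group 13): the stated order contradicts the simple trend.
(C) Ar (period 3, group 18) vs As (period 4, group 15): the stated order agrees with the simple trend.
(D) O (period 2, group 16) vs Ba (period 6, group 2): the stated order agrees with the simple trend.
The exception is (B): Al's single 3p electron is easier to remove than one from Mg's filled 3s².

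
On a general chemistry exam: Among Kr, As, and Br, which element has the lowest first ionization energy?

As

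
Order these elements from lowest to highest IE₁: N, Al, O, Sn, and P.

Al < Sn < P < O < N

N is in period 2, group 15; O is in period 2, group 16; Al is in period 3, group 13; P is in period 3, group 15; Sn is in period 5, group 14.
IE₁ increases left→right with effective nuclear charge and decreases top→bottom as the valence shell moves farther out.
These span different periods and groups, so the two trends combine.
Sn > Al: the two effects oppose for this pair; the across-period effect wins (709 vs 578 kJ/mol).
P > Sn: relative to Sn, both the across-period and down-group shifts push P's first ionization energy up.
O > P: relative to P, both the across-period and down-group shifts push O's first ionization energy up.
N > O: this pair runs against the simple trend — see the exception note.
Note the exception: N has a higher first ionization energy than O, contrary to the simple trend — pairing an electron in O's 2p⁴ costs repulsion energy, so O ionizes more easily than half-filled N (2p³).
For reference (kJ/mol): N 1402, O 1314, Al 578, P 1012, Sn 709.
So from lowest to highest: Al < Sn < P < O < N.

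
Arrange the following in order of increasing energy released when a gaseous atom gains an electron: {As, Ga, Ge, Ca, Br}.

Ca is in period 4, group 2; Ga is in period 4, group 13; Ge is in period 4, group 14; As is in period 4, group 15; Br is in period 4, group 17.
Atoms with high Z_eff and room in the valence shell (especially the halogens) have the most exothermic electron affinities.
All lie in period 4; the across-period trend (electron affinity increases left to right) applies, with the exception below.
Note the exception: Ge has a higher electron affinity than As, contrary to the simple trend — adding an electron to As's half-filled 4p³ is unfavourable, so Ge (4p²) has the more exothermic EA.
Approximate values (kJ/mol): Ca 2, Ga 29, Ge 119, As 78, Br 325.
So from lowest to highest: Ca < Ga < As < Ge < Br.

Ca, Ga, As, Ge, Br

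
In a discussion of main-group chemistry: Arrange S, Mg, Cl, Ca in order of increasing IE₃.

S, Cl, Ca, Mg

The third ionization energy removes an electron from the +2 ion. For each element: S²⁺ still has 4 valence electrons; Mg²⁺ is the bare [Ne] core; Cl²⁺ still has 5 valence electrons; Ca²⁺ is the bare [Ar] core.
Core electrons are held far more tightly than valence electrons, so Ca and Mg top the IE_3 order.
Valence configurations: S²⁺ [Ne]3s²3p², Cl²⁺ [Ne]3s²3p³.
Tabulated IE_3 (kJ/mol): S 3357, Mg 7733, Cl 3822, Ca 4912.
Overall IE_3 order: S < Cl < Ca < Mg.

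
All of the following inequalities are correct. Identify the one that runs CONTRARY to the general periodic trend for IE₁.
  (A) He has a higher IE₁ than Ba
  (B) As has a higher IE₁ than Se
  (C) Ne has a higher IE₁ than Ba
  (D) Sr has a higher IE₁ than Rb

(B)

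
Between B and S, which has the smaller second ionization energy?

S

The second ionization energy removes an electron from the +1 ion. For each element: B⁺ still has 2 valence electrons; S⁺ still has 5 valence electrons.
All are still removing valence electrons, so compare the +1 ions as you would atoms: IE_2 generally rises across a period (higher Z_eff) and falls down a group (larger shell), subject to the usual subshell exceptions.
Valence configurations: B⁺ [He]2s², S⁺ [Ne]3s²3p³.
Tabulated IE_2 (kJ/mol): B 2427, S 2252.
So the second ionization energies run S < B.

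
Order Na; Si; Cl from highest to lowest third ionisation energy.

Na > Cl > Si

After 2 electrons have been removed, what remains? Na²⁺ is already 1 electron into the core; Si²⁺ still has 2 valence electrons; Cl²⁺ still has 5 valence electrons.
Breaking into a closed-shell core is much more expensive than removing a leftover valence electron — Na has the largest IE_3 here.
Valence configurations: Si²⁺ [Ne]3s², Cl²⁺ [Ne]3s²3p³.
Approximate IE_3 values (kJ/mol): Na 6910, Si 3232, Cl 3822.
Hence IE_3: Si < Cl < Na.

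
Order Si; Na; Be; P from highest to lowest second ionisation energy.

Na, P, Be, Si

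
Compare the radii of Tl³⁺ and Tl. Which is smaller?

Forming Tl³⁺ removes 3 electrons from Tl. Fewer electrons for the same nuclear charge means less shielding and a higher Z_eff on the remaining electrons, and for main-group metals the entire outer shell is lost.
A cation is smaller than its parent atom: Tl³⁺ < Tl.

Tl³⁺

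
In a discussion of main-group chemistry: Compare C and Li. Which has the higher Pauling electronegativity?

Atoms toward the upper right of the periodic table pull bonding electrons most strongly.
All lie in period 2, so electronegativity increases left to right.
So C has the higher Pauling electronegativity (C > Li).

C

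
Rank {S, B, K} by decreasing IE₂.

K, B, S

The second ionization energy removes an electron from the +1 ion. For each element: S⁺ still has 5 valence electrons; B⁺ still has 2 valence electrons; K⁺ is the bare [Ar] core.
Core electrons are held far more tightly than valence electrons, so K tops the IE_2 order.
Valence configurations: S⁺ [Ne]3s²3p³, B⁺ [He]2s².
The numbers (kJ/mol): S 2252, B 2427, K 3052.
Putting it together, IE_2: S < B < K.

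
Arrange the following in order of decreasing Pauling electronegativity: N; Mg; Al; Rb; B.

N > B > Al > Mg > Rb

B is in period 2, group 13; N is in period 2, group 15; Mg is in period 3, group 2; Al is in period 3, group 13; Rb is in period 5, group 1.
EN rises left→right (higher Z_eff, smaller atoms) and falls top→bottom (larger, more shielded atoms).
These span different periods and groups, so the two trends combine.
Mg > Rb: both effects reinforce here, so Mg is clearly the higher of the two.
Al > Mg: Al lies to the right of Mg in period 3, so the across-period effect alone puts Al higher.
B > Al: B sits above Al in group 13, so the down-group effect alone puts B higher.
N > B: N lies to the right of B in period 2, so the across-period effect alone puts N higher.
For reference (Pauling): B 2.04, N 3.04, Mg 1.31, Al 1.61, Rb 0.82.
So from highest to lowest: N > B > Al > Mg > Rb.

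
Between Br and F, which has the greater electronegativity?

F

F is in period 2, group 17; Br is in period 4, group 17.
Atoms toward the upper right of the periodic table pull bonding electrons most strongly.
All are in group 17, so electronegativity increases up the group.
So F has the greater electronegativity (F > Br).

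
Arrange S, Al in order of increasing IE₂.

IE_2 is the cost of taking one more electron from the +1 cation: S⁺ still has 5 valence electrons; Al⁺ still has 2 valence electrons.
All are still removing valence electrons, so compare the +1 ions as you would atoms: IE_2 generally rises across a period (higher Z_eff) and falls down a group (larger shell), subject to the usual subshell exceptions.
Valence configurations: S⁺ [Ne]3s²3p³, Al⁺ [Ne]3s².
Tabulated IE_2 (kJ/mol): S 2252, Al 1817.
So the second ionization energies run Al < S.

Al < S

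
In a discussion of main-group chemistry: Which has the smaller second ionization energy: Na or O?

IE_2 is the cost of taking one more electron from the +1 cation: Na⁺ is the bare [Ne] core; O⁺ still has 5 valence electrons.
Core electrons are held far more tightly than valence electrons, so Na tops the IE_2 order.
Approximate IE_2 values (kJ/mol): Na 4562, O 3388.
So the second ionization energies run O < Na.

O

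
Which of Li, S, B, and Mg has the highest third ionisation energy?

After 2 electrons have been removed, what remains? Li²⁺ is already 1 electron into the core; S²⁺ still has 4 valence electrons; B²⁺ still has 1 valence electron; Mg²⁺ is the bare [Ne] core.
Core electrons are held far more tightly than valence electrons, so Mg and Li top the IE_3 order.
Valence configurations: S²⁺ [Ne]3s²3p², B²⁺ [He]2s¹.
The numbers (kJ/mol): Li 11815, S 3357, B 3660, Mg 7733.
Overall IE_3 order: S < B < Mg < Li.

Li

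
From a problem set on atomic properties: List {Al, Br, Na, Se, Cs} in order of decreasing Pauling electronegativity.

Na is in period 3, group 1; Al is in period 3, group 13; Se is in period 4, group 16; Br is in period 4, group 17; Cs is in period 6, group 1.
EN rises left→right (higher Z_eff, smaller atoms) and falls top→bottom (larger, more shielded atoms).
Here both period and group differ, so the two effects have to be weighed against each other.
Na > Cs: Na sits above Cs in group 1, so the down-group effect alone puts Na higher.
Al > Na: Al lies to the right of Na in period 3, so the across-period effect alone puts Al higher.
Se > Al: period and group pull opposite ways; the across-period shift dominates (2.55 vs 1.61).
Br > Se: Br lies to the right of Se in period 4, so the across-period effect alone puts Br higher.
Tabulated electronegativity (Pauling): Na 0.93, Al 1.61, Se 2.55, Br 2.96, Cs 0.79.
So from highest to lowest: Br > Se > Al > Na > Cs.

Br > Se > Al > Na > Cs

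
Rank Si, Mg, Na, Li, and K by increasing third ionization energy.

Consider each +2 ion: Si²⁺ still has 2 valence electrons; Mg²⁺ is the bare [Ne] core; Na²⁺ is already 1 electron into the core; Li²⁺ is already 1 electron into the core; K²⁺ is already 1 electron into the core.
Pulling an electron out of a noble-gas core costs far more than removing a remaining valence electron, so K, Na, Mg and Li sit at the high end of IE_3.
Tabulated IE_3 (kJ/mol): Si 3232, Mg 7733, Na 6910, Li 11815, K 4420.
So the third ionization energies run Si < K < Na < Mg < Li.

Si, K, Na, Mg, Li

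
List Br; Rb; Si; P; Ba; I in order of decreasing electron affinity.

Br, I, Si, P, Rb, Ba

Si is in period 3, group 14; P is in period 3, group 15; Br is in period 4, group 17; Rb is in period 5, group 1; I is in period 5, group 17; Ba is in period 6, group 2.
Adding an electron releases more energy for atoms nearer the top right (short of the noble gases).
Here both period and group differ, so the two effects have to be weighed against each other.
Rb > Ba: period and group pull opposite ways; the down-group shift dominates (47 vs 14 kJ/mol).
P > Rb: relative to Rb, both the across-period and down-group shifts push P's electron affinity up.
Si > P: this pair runs against the simple trend — see the exception note.
I > Si: period and group pull opposite ways; the across-period shift dominates (295 vs 134 kJ/mol).
Br > I: Br sits above I in group 17, so the down-group effect alone puts Br higher.
Note the exception: Si has a higher electron affinity than P, contrary to the simple trend — adding an electron to P's half-filled 3p³ is unfavourable, so Si (3p²) has the more exothermic EA.
For reference (kJ/mol): Si 134, P 72, Br 325, Rb 47, I 295, Ba 14.
So from highest to lowest: Br > I > Si > P > Rb > Ba.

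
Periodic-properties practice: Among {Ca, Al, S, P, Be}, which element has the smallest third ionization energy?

Al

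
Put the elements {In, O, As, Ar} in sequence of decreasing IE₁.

O is in period 2, group 16; Ar is in period 3, group 18; As is in period 4, group 15; In is in period 5, group 13.
First ionization energy rises across a period (greater Z_eff holds electrons more tightly) and falls down a group (valence electrons are farther from the nucleus).
Here both period and group differ, so the two effects have to be weighed against each other.
As > In: both effects reinforce here, so As is clearly the higher of the two.
O > As: both effects reinforce here, so O is clearly the higher of the two.
Ar > O: the two effects oppose for this pair; the across-period effect wins (1521 vs 1314 kJ/mol).
Approximate values (kJ/mol): O 1314, Ar 1521, As 947, In 558.
So from highest to lowest: Ar > O > As > In.

Ar, O, As, In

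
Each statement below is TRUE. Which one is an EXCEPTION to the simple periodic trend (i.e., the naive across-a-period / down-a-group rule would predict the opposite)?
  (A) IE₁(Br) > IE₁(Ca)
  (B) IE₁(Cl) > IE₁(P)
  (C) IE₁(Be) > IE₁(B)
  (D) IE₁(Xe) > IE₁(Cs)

The general trend: first ionisation energy increases across a period and decreases down a group.
(A) Br (period 4, group 17) vs Ca (period 4, group 2): the stated order agrees with the simple trend.
(B) Cl (period 3, group 17) vs P (period 3, group 15): the stated order agrees with the simple trend.
(C) Be (period 2, group 2) vs B (period 2, group 13): the stated order contradicts the simple trend.
(D) Xe (period 5, group 18) vs Cs (period 6, group 1): the stated order agrees with the simple trend.
The exception is (C): removing B's lone 2p electron is easier than breaking Be's filled 2s².

(C)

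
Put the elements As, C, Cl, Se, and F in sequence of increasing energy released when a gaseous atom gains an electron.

As, C, Se, F, Cl

Electron affinity generally becomes more exothermic across a period toward the halogens and less exothermic down a group.
Here both period and group differ, so the two effects have to be weighed against each other.
C > As: the two effects oppose for this pair; the down-group effect wins (122 vs 78 kJ/mol).
Se > C: the two effects oppose for this pair; the across-period effect wins (195 vs 122 kJ/mol).
F > Se: relative to Se, both the across-period and down-group shifts push F's electron affinity up.
Cl > F: this pair runs against the simple trend — see the exception note.
Note the exception: Cl has a higher electron affinity than F, contrary to the simple trend — F's small 2p subshell makes the incoming electron feel strong e⁻–e⁻ repulsion, so Cl actually releases more energy on gaining an electron.
Tabulated electron affinity (kJ/mol): C 122, F 328, Cl 349, As 78, Se 195.
So from lowest to highest: As < C < Se < F < Cl.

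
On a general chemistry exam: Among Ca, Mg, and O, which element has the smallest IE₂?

Ca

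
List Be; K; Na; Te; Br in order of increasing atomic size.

Be < Br < Te < Na < K

Be is in period 2, group 2; Na is in period 3, group 1; K is in period 4, group 1; Br is in period 4, group 17; Te is in period 5, group 16.
Atomic radius shrinks across a period as nuclear charge pulls the same shell inward, and grows down a group as new shells are added.
These span different periods and groups, so the two trends combine.
Br > Be: the two effects oppose for this pair; the down-group effect wins (114 vs 102 pm).
Te > Br: both effects reinforce here, so Te is clearly the larger of the two.
Na > Te: the two effects oppose for this pair; the across-period effect wins (155 vs 136 pm).
K > Na: they share group 1; the group trend gives K the larger value.
Approximate values (pm): Be 102, Na 155, K 196, Br 114, Te 136.
So from smallest to largest: Be < Br < Te < Na < K.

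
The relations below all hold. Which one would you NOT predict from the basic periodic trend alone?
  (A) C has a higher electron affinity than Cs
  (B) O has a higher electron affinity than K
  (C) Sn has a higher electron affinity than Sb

(C)

The general trend: electron affinity increases across a period and decreases down a group.
(A) C (period 2, group 14) vs Cs (period 6, group 1): the stated order agrees with the simple trend.
(B) O (period 2, group 16) vs K (period 4, group 1): the stated order agrees with the simple trend.
(C) Sn (period 5, group 14) vs Sb (period 5, group 15): the stated order contradicts the simple trend.
The exception is (C): adding an electron to Sb's half-filled 5p³ is unfavourable, so Sn has the more exothermic EA.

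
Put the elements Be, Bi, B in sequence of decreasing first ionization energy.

Be > B > Bi

Be is in period 2, group 2; B is in period 2, group 13; Bi is in period 6, group 15.
Across a period the outer electron is held more tightly (higher IE₁); down a group it sits in a higher shell, more shielded, and comes off more easily.
These span different periods and groups, so the two trends combine.
B > Bi: period and group pull opposite ways; the down-group shift dominates (801 vs 703 kJ/mol).
Be > B: this pair runs against the simple trend — see the exception note.
Note the exception: Be has a higher first ionization energy than B, contrary to the simple trend — removing B's lone 2p electron is easier than breaking Be's filled 2s².
Tabulated first ionization energy (kJ/mol): Be 900, B 801, Bi 703.
So from highest to lowest: Be > B > Bi.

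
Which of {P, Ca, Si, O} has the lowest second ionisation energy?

After 1 electron has been removed, what remains? P⁺ still has 4 valence electrons; Ca⁺ still has 1 valence electron; Si⁺ still has 3 valence electrons; O⁺ still has 5 valence electrons.
All are still removing valence electrons, so compare the +1 ions as you would atoms: IE_2 generally rises across a period (higher Z_eff) and falls down a group (larger shell), subject to the usual subshell exceptions.
Valence configurations: P⁺ [Ne]3s²3p², Ca⁺ [Ar]4s¹, Si⁺ [Ne]3s²3p¹, O⁺ [He]2s²2p³.
Approximate IE_2 values (kJ/mol): P 1907, Ca 1145, Si 1577, O 3388.
So the second ionization energies run Ca < Si < P < O.

Ca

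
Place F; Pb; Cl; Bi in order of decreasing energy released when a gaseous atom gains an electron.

Cl, F, Bi, Pb

EA tends to increase across a period and decrease down a group, though the pattern is less regular than for IE or radius.
Neither a single period nor a single group — weigh both effects.
Bi > Pb: Bi lies to the right of Pb in period 6, so the across-period effect alone puts Bi higher.
F > Bi: relative to Bi, both the across-period and down-group shifts push F's electron affinity up.
Cl > F: this pair runs against the simple trend — see the exception note.
Note the exception: Cl has a higher electron affinity than F, contrary to the simple trend — F's small 2p subshell makes the incoming electron feel strong e⁻–e⁻ repulsion, so Cl actually releases more energy on gaining an electron.
Tabulated electron affinity (kJ/mol): F 328, Cl 349, Pb 35, Bi 91.
So from highest to lowest: Cl > F > Bi > Pb.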